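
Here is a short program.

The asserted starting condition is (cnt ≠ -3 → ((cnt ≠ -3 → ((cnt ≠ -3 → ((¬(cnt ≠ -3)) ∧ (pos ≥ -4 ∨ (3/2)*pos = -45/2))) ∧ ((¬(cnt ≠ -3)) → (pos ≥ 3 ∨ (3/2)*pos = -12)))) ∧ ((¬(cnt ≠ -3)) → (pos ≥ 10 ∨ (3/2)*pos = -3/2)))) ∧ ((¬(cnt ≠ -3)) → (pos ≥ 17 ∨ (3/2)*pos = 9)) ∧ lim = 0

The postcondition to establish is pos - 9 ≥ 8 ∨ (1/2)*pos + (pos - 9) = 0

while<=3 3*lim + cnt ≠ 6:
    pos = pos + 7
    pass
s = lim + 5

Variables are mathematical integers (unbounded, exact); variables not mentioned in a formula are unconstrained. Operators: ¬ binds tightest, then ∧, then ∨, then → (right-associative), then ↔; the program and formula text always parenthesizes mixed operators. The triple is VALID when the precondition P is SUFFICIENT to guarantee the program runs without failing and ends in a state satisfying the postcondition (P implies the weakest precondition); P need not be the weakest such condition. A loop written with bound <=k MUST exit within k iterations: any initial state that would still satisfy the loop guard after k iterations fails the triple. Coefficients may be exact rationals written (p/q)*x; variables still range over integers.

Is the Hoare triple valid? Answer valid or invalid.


Working backward. After the program, the postcondition pos - 9 ≥ 8 ∨ (1/2)*pos + (pos - 9) = 0 must hold; in canonical form it is pos ≥ 17 ∨ (3/2)*pos = 9.
Before s := lim + 5: pos ≥ 17 ∨ (3/2)*pos = 9
Before the loop (bound <=3), unroll the exhaustion recursion (WP_0 = exit-now case; WP_j = one more guarded iteration, up to j = 3):
  WP_0: (¬(cnt + 3*lim ≠ 6)) ∧ (pos ≥ 17 ∨ (3/2)*pos = 9)
  WP_1: (cnt + 3*lim ≠ 6 → ((¬(cnt + 3*lim ≠ 6)) ∧ (pos ≥ 10 ∨ (3/2)*pos = -3/2))) ∧ ((¬(cnt + 3*lim ≠ 6)) → (pos ≥ 17 ∨ (3/2)*pos = 9))
  WP_2: (cnt + 3*lim ≠ 6 → ((cnt + 3*lim ≠ 6 → ((¬(cnt + 3*lim ≠ 6)) ∧ (pos ≥ 3 ∨ (3/2)*pos = -12))) ∧ ((¬(cnt + 3*lim ≠ 6)) → (pos ≥ 10 ∨ (3/2)*pos = -3/2)))) ∧ ((¬(cnt + 3*lim ≠ 6)) → (pos ≥ 17 ∨ (3/2)*pos = 9))
  WP_3: (cnt + 3*lim ≠ 6 → ((cnt + 3*lim ≠ 6 → ((cnt + 3*lim ≠ 6 → ((¬(cnt + 3*lim ≠ 6)) ∧ (pos ≥ -4 ∨ (3/2)*pos = -45/2))) ∧ ((¬(cnt + 3*lim ≠ 6)) → (pos ≥ 3 ∨ (3/2)*pos = -12)))) ∧ ((¬(cnt + 3*lim ≠ 6)) → (pos ≥ 10 ∨ (3/2)*pos = -3/2)))) ∧ ((¬(cnt + 3*lim ≠ 6)) → (pos ≥ 17 ∨ (3/2)*pos = 9))
So before the loop: (cnt + 3*lim ≠ 6 → ((cnt + 3*lim ≠ 6 → ((cnt + 3*lim ≠ 6 → ((¬(cnt + 3*lim ≠ 6)) ∧ (pos ≥ -4 ∨ (3/2)*pos = -45/2))) ∧ ((¬(cnt + 3*lim ≠ 6)) → (pos ≥ 3 ∨ (3/2)*pos = -12)))) ∧ ((¬(cnt + 3*lim ≠ 6)) → (pos ≥ 10 ∨ (3/2)*pos = -3/2)))) ∧ ((¬(cnt + 3*lim ≠ 6)) → (pos ≥ 17 ∨ (3/2)*pos = 9))
The weakest precondition is (cnt + 3*lim ≠ 6 → ((cnt + 3*lim ≠ 6 → ((cnt + 3*lim ≠ 6 → ((¬(cnt + 3*lim ≠ 6)) ∧ (pos ≥ -4 ∨ (3/2)*pos = -45/2))) ∧ ((¬(cnt + 3*lim ≠ 6)) → (pos ≥ 3 ∨ (3/2)*pos = -12)))) ∧ ((¬(cnt + 3*lim ≠ 6)) → (pos ≥ 10 ∨ (3/2)*pos = -3/2)))) ∧ ((¬(cnt + 3*lim ≠ 6)) → (pos ≥ 17 ∨ (3/2)*pos = 9)).
Check whether (cnt ≠ -3 → ((cnt ≠ -3 → ((cnt ≠ -3 → ((¬(cnt ≠ -3)) ∧ (pos ≥ -4 ∨ (3/2)*pos = -45/2))) ∧ ((¬(cnt ≠ -3)) → (pos ≥ 3 ∨ (3/2)*pos = -12)))) ∧ ((¬(cnt ≠ -3)) → (pos ≥ 10 ∨ (3/2)*pos = -3/2)))) ∧ ((¬(cnt ≠ -3)) → (pos ≥ 17 ∨ (3/2)*pos = 9)) ∧ lim = 0 implies it.
Countermodel: at the initial state cnt = -3, lim = 0, pos = 17, the precondition holds but the weakest precondition fails.
Answer: invalid


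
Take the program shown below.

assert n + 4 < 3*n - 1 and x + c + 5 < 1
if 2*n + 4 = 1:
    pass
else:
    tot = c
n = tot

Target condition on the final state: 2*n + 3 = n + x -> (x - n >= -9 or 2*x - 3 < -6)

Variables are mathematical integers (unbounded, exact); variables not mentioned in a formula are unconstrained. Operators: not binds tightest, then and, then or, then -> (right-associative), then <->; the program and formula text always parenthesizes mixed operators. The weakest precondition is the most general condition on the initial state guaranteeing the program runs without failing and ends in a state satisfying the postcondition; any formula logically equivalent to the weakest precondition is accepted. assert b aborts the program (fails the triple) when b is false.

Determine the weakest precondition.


Working backward. After the program, the postcondition 2*n + 3 = n + x -> (x - n >= -9 or 2*x - 3 < -6) must hold; in canonical form it is n = x - 3 -> (x >= n - 9 or 2*x < -3).
Before n := tot: tot = x - 3 -> (x >= tot - 9 or 2*x < -3)
Then branch requires tot = x - 3 -> (x >= tot - 9 or 2*x < -3); else branch requires c = x - 3 -> (x >= c - 9 or 2*x < -3).
Before the if: (2*n = -3 -> (tot = x - 3 -> (x >= tot - 9 or 2*x < -3))) and ((not (2*n = -3)) -> (c = x - 3 -> (x >= c - 9 or 2*x < -3)))
Before assert n + 4 < 3*n - 1 and x + c + 5 < 1: 2*n > 5 and c + x < -4 and (2*n = -3 -> (tot = x - 3 -> (x >= tot - 9 or 2*x < -3))) and ((not (2*n = -3)) -> (c = x - 3 -> (x >= c - 9 or 2*x < -3)))
Answer: WP = 2*n > 5 and c + x < -4 and (2*n = -3 -> (tot = x - 3 -> (x >= tot - 9 or 2*x < -3))) and ((not (2*n = -3)) -> (c = x - 3 -> (x >= c - 9 or 2*x < -3)))


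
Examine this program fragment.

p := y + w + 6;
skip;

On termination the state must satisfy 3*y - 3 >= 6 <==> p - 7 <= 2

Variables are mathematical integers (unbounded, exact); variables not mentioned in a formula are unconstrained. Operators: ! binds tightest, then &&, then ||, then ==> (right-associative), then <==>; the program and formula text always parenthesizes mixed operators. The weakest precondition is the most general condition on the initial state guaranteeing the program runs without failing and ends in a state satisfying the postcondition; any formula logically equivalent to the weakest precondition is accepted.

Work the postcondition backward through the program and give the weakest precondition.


Working backward. After the program, the postcondition 3*y - 3 >= 6 <==> p - 7 <= 2 must hold; in canonical form it is 3*y >= 9 <==> p <= 9.
Before skip: 3*y >= 9 <==> p <= 9
Before p := y + w + 6: 3*y >= 9 <==> w + y <= 3
Answer: WP = 3*y >= 9 <==> w + y <= 3


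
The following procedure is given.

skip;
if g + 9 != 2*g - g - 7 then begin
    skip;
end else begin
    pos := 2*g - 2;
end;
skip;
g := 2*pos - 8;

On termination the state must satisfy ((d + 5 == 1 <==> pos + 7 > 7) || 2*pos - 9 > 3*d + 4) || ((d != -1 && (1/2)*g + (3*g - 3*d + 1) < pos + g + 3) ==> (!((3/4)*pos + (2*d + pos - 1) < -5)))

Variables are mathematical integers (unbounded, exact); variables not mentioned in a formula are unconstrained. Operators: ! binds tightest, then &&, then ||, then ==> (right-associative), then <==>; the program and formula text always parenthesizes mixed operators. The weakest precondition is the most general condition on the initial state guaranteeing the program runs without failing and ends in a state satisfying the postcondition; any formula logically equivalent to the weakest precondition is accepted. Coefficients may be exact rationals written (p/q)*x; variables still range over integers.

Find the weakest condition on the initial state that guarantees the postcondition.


Working backward. After the program, the postcondition ((d + 5 == 1 <==> pos + 7 > 7) || 2*pos - 9 > 3*d + 4) || ((d != -1 && (1/2)*g + (3*g - 3*d + 1) < pos + g + 3) ==> (!((3/4)*pos + (2*d + pos - 1) < -5))) must hold; in canonical form it is (d == -4 <==> pos > 0) || 2*pos > 3*d + 13 || ((d != -1 && (5/2)*g < 3*d + pos + 2) ==> (!(2*d + (7/4)*pos < -4))).
Before g := 2*pos - 8: (d == -4 <==> pos > 0) || 2*pos > 3*d + 13 || ((d != -1 && 4*pos < 3*d + 22) ==> (!(2*d + (7/4)*pos < -4)))
Before skip: (d == -4 <==> pos > 0) || 2*pos > 3*d + 13 || ((d != -1 && 4*pos < 3*d + 22) ==> (!(2*d + (7/4)*pos < -4)))
Then branch requires (d == -4 <==> pos > 0) || 2*pos > 3*d + 13 || ((d != -1 && 4*pos < 3*d + 22) ==> (!(2*d + (7/4)*pos < -4))); else branch requires (d == -4 <==> 2*g > 2) || 4*g > 3*d + 17 || ((d != -1 && 8*g < 3*d + 30) ==> (!(2*d + (7/2)*g < -1/2))).
Before the if: (d == -4 <==> pos > 0) || 2*pos > 3*d + 13 || ((d != -1 && 4*pos < 3*d + 22) ==> (!(2*d + (7/4)*pos < -4)))
Before skip: (d == -4 <==> pos > 0) || 2*pos > 3*d + 13 || ((d != -1 && 4*pos < 3*d + 22) ==> (!(2*d + (7/4)*pos < -4)))
Answer: WP = (d == -4 <==> pos > 0) || 2*pos > 3*d + 13 || ((d != -1 && 4*pos < 3*d + 22) ==> (!(2*d + (7/4)*pos < -4)))


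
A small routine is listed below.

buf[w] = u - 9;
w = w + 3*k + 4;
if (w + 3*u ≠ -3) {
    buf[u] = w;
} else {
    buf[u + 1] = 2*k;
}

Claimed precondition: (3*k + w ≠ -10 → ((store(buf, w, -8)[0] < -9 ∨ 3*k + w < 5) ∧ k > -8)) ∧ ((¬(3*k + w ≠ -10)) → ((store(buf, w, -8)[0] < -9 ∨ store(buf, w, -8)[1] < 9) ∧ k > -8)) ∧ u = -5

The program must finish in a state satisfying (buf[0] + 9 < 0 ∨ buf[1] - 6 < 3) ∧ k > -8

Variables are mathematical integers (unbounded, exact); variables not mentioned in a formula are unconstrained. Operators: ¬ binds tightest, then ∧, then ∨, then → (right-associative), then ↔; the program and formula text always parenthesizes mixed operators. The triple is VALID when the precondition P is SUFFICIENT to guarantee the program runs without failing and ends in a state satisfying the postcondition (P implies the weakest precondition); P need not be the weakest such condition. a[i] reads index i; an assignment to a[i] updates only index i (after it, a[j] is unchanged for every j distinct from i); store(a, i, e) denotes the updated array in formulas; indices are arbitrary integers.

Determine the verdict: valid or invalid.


Working backward. After the program, the postcondition (buf[0] + 9 < 0 ∨ buf[1] - 6 < 3) ∧ k > -8 must hold; in canonical form it is (buf[0] < -9 ∨ buf[1] < 9) ∧ k > -8.
Then branch requires (store(buf, u, w)[0] < -9 ∨ store(buf, u, w)[1] < 9) ∧ k > -8; else branch requires (store(buf, u + 1, 2*k)[0] < -9 ∨ store(buf, u + 1, 2*k)[1] < 9) ∧ k > -8.
Before the if: (3*u + w ≠ -3 → ((store(buf, u, w)[0] < -9 ∨ store(buf, u, w)[1] < 9) ∧ k > -8)) ∧ ((¬(3*u + w ≠ -3)) → ((store(buf, u + 1, 2*k)[0] < -9 ∨ store(buf, u + 1, 2*k)[1] < 9) ∧ k > -8))
Before w := w + 3*k + 4: (3*k + 3*u + w ≠ -7 → ((store(buf, u, 3*k + w + 4)[0] < -9 ∨ store(buf, u, 3*k + w + 4)[1] < 9) ∧ k > -8)) ∧ ((¬(3*k + 3*u + w ≠ -7)) → ((store(buf, u + 1, 2*k)[0] < -9 ∨ store(buf, u + 1, 2*k)[1] < 9) ∧ k > -8))
Before buf[w] := u - 9: (3*k + 3*u + w ≠ -7 → ((store(store(buf, w, u - 9), u, 3*k + w + 4)[0] < -9 ∨ store(store(buf, w, u - 9), u, 3*k + w + 4)[1] < 9) ∧ k > -8)) ∧ ((¬(3*k + 3*u + w ≠ -7)) → ((store(store(buf, w, u - 9), u + 1, 2*k)[0] < -9 ∨ store(store(buf, w, u - 9), u + 1, 2*k)[1] < 9) ∧ k > -8))
The weakest precondition is (3*k + 3*u + w ≠ -7 → ((store(store(buf, w, u - 9), u, 3*k + w + 4)[0] < -9 ∨ store(store(buf, w, u - 9), u, 3*k + w + 4)[1] < 9) ∧ k > -8)) ∧ ((¬(3*k + 3*u + w ≠ -7)) → ((store(store(buf, w, u - 9), u + 1, 2*k)[0] < -9 ∨ store(store(buf, w, u - 9), u + 1, 2*k)[1] < 9) ∧ k > -8)).
Check whether (3*k + w ≠ -10 → ((store(buf, w, -8)[0] < -9 ∨ 3*k + w < 5) ∧ k > -8)) ∧ ((¬(3*k + w ≠ -10)) → ((store(buf, w, -8)[0] < -9 ∨ store(buf, w, -8)[1] < 9) ∧ k > -8)) ∧ u = -5 implies it.
Countermodel: at the initial state buf = {[-11] = 4, [-5] = 4, [-4] = 4, [0] = 28409, [1] = 9, elsewhere 4}, k = 0, u = -5, w = -11, the precondition holds but the weakest precondition fails.
Answer: invalid


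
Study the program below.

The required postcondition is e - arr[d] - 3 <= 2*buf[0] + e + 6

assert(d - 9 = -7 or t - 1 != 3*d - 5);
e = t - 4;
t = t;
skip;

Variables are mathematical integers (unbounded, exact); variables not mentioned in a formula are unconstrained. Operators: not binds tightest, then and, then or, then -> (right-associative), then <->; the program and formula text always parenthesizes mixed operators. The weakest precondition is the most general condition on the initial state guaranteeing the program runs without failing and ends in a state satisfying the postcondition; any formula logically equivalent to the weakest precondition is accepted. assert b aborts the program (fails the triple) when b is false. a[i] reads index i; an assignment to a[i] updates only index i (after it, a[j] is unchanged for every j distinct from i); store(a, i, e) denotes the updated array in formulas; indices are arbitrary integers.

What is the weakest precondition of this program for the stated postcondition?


Working backward. After the program, the postcondition e - arr[d] - 3 <= 2*buf[0] + e + 6 must hold; in canonical form it is arr[d] + 2*buf[0] >= -9.
Before skip: arr[d] + 2*buf[0] >= -9
Before t := t: arr[d] + 2*buf[0] >= -9
Before e := t - 4: arr[d] + 2*buf[0] >= -9
Before assert d - 9 = -7 or t - 1 != 3*d - 5: (d = 2 or t != 3*d - 4) and arr[d] + 2*buf[0] >= -9
Answer: WP = (d = 2 or t != 3*d - 4) and arr[d] + 2*buf[0] >= -9


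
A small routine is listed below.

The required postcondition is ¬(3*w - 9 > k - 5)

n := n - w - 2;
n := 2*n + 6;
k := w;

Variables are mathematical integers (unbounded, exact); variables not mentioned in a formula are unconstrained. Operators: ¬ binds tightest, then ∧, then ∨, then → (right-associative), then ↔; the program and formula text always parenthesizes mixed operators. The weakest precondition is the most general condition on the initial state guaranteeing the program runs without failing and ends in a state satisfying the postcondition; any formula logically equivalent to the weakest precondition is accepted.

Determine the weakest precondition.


Working backward. After the program, the postcondition ¬(3*w - 9 > k - 5) must hold; in canonical form it is ¬(3*w > k + 4).
Before k := w: ¬(2*w > 4)
Before n := 2*n + 6: ¬(2*w > 4)
Before n := n - w - 2: ¬(2*w > 4)
Answer: WP = ¬(2*w > 4)


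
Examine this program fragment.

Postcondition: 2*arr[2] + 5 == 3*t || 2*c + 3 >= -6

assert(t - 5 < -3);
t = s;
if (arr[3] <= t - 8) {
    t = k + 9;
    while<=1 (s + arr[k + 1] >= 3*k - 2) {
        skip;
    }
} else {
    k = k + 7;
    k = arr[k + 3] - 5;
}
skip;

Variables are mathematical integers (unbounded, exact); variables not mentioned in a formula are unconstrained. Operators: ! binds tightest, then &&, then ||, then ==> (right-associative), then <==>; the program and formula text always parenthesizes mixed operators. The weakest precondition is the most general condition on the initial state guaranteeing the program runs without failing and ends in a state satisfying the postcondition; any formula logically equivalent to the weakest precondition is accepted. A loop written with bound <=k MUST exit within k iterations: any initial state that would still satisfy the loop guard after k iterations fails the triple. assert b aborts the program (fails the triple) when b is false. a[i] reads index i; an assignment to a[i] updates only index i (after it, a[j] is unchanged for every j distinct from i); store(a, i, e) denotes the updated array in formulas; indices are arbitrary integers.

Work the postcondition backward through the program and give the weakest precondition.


Working backward. After the program, the postcondition 2*arr[2] + 5 == 3*t || 2*c + 3 >= -6 must hold; in canonical form it is 2*arr[2] == 3*t - 5 || 2*c >= -9.
Before skip: 2*arr[2] == 3*t - 5 || 2*c >= -9
Then branch requires (arr[k + 1] + s >= 3*k - 2 ==> ((!(arr[k + 1] + s >= 3*k - 2)) && (2*arr[2] == 3*k + 22 || 2*c >= -9))) && ((!(arr[k + 1] + s >= 3*k - 2)) ==> (2*arr[2] == 3*k + 22 || 2*c >= -9)); else branch requires 2*arr[2] == 3*t - 5 || 2*c >= -9.
Before the if: (arr[3] <= t - 8 ==> ((arr[k + 1] + s >= 3*k - 2 ==> ((!(arr[k + 1] + s >= 3*k - 2)) && (2*arr[2] == 3*k + 22 || 2*c >= -9))) && ((!(arr[k + 1] + s >= 3*k - 2)) ==> (2*arr[2] == 3*k + 22 || 2*c >= -9)))) && ((!(arr[3] <= t - 8)) ==> (2*arr[2] == 3*t - 5 || 2*c >= -9))
Before t := s: (arr[3] <= s - 8 ==> ((arr[k + 1] + s >= 3*k - 2 ==> ((!(arr[k + 1] + s >= 3*k - 2)) && (2*arr[2] == 3*k + 22 || 2*c >= -9))) && ((!(arr[k + 1] + s >= 3*k - 2)) ==> (2*arr[2] == 3*k + 22 || 2*c >= -9)))) && ((!(arr[3] <= s - 8)) ==> (2*arr[2] == 3*s - 5 || 2*c >= -9))
Before assert t - 5 < -3: t < 2 && (arr[3] <= s - 8 ==> ((arr[k + 1] + s >= 3*k - 2 ==> ((!(arr[k + 1] + s >= 3*k - 2)) && (2*arr[2] == 3*k + 22 || 2*c >= -9))) && ((!(arr[k + 1] + s >= 3*k - 2)) ==> (2*arr[2] == 3*k + 22 || 2*c >= -9)))) && ((!(arr[3] <= s - 8)) ==> (2*arr[2] == 3*s - 5 || 2*c >= -9))
Answer: WP = t < 2 && (arr[3] <= s - 8 ==> ((arr[k + 1] + s >= 3*k - 2 ==> ((!(arr[k + 1] + s >= 3*k - 2)) && (2*arr[2] == 3*k + 22 || 2*c >= -9))) && ((!(arr[k + 1] + s >= 3*k - 2)) ==> (2*arr[2] == 3*k + 22 || 2*c >= -9)))) && ((!(arr[3] <= s - 8)) ==> (2*arr[2] == 3*s - 5 || 2*c >= -9))


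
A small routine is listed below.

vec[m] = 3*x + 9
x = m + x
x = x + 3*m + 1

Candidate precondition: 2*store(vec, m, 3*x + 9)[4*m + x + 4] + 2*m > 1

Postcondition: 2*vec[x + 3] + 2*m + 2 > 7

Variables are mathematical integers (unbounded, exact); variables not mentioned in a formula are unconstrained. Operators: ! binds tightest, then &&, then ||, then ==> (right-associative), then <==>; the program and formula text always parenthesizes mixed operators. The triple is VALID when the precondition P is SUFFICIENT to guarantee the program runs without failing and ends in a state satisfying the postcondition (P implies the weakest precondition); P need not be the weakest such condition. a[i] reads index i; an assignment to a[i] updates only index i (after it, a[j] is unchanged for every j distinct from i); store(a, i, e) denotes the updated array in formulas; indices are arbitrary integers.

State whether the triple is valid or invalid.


Working backward. After the program, the postcondition 2*vec[x + 3] + 2*m + 2 > 7 must hold; in canonical form it is 2*vec[x + 3] + 2*m > 5.
Before x := x + 3*m + 1: 2*vec[3*m + x + 4] + 2*m > 5
Before x := m + x: 2*vec[4*m + x + 4] + 2*m > 5
Before vec[m] := 3*x + 9: 2*store(vec, m, 3*x + 9)[4*m + x + 4] + 2*m > 5
The weakest precondition is 2*store(vec, m, 3*x + 9)[4*m + x + 4] + 2*m > 5.
Check whether 2*store(vec, m, 3*x + 9)[4*m + x + 4] + 2*m > 1 implies it.
Countermodel: at the initial state m = 0, vec = {[0] = 2, [4] = 1, elsewhere 2}, x = 0, the precondition holds but the weakest precondition fails.
Answer: invalid


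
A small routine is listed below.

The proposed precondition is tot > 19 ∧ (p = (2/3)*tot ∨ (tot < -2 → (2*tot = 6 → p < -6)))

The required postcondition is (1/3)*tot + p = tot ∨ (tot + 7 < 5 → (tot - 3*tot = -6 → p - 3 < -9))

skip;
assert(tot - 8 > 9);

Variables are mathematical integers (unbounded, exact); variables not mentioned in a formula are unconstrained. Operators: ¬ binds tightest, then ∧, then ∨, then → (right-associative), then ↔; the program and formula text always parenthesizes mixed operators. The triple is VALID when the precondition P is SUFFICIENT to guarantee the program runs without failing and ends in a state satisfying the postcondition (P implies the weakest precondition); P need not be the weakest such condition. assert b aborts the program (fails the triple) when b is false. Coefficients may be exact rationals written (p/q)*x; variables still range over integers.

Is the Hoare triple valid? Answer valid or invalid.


Working backward. After the program, the postcondition (1/3)*tot + p = tot ∨ (tot + 7 < 5 → (tot - 3*tot = -6 → p - 3 < -9)) must hold; in canonical form it is p = (2/3)*tot ∨ (tot < -2 → (2*tot = 6 → p < -6)).
Before assert tot - 8 > 9: tot > 17 ∧ (p = (2/3)*tot ∨ (tot < -2 → (2*tot = 6 → p < -6)))
Before skip: tot > 17 ∧ (p = (2/3)*tot ∨ (tot < -2 → (2*tot = 6 → p < -6)))
The weakest precondition is tot > 17 ∧ (p = (2/3)*tot ∨ (tot < -2 → (2*tot = 6 → p < -6))).
Check whether tot > 19 ∧ (p = (2/3)*tot ∨ (tot < -2 → (2*tot = 6 → p < -6))) implies it.
Every state satisfying the precondition satisfies the weakest precondition: the implication holds.
Answer: valid


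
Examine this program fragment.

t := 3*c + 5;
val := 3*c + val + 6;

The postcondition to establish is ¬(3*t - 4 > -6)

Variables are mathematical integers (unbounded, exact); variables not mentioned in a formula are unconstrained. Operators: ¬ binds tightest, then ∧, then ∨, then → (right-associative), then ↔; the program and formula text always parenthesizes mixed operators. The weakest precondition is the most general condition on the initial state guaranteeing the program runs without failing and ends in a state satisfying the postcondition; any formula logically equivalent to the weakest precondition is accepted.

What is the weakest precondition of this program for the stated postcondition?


Working backward. After the program, the postcondition ¬(3*t - 4 > -6) must hold; in canonical form it is ¬(3*t > -2).
Before val := 3*c + val + 6: ¬(3*t > -2)
Before t := 3*c + 5: ¬(9*c > -17)
Answer: WP = ¬(9*c > -17)


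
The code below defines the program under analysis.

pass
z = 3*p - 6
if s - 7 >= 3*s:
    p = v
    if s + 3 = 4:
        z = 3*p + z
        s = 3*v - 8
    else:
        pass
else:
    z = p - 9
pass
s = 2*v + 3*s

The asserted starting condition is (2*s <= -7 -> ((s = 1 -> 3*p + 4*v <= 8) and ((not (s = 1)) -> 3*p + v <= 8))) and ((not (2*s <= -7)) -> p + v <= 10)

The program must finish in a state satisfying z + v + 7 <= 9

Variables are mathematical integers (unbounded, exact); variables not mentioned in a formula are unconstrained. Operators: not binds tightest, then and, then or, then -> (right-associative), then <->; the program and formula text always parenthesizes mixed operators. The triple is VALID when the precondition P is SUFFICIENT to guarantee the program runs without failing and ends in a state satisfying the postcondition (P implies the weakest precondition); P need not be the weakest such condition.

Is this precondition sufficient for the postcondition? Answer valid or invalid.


Working backward. After the program, the postcondition z + v + 7 <= 9 must hold; in canonical form it is v + z <= 2.
Before s := 2*v + 3*s: v + z <= 2
Before skip: v + z <= 2
Then branch requires (s = 1 -> 4*v + z <= 2) and ((not (s = 1)) -> v + z <= 2); else branch requires p + v <= 11.
Before the if: (2*s <= -7 -> ((s = 1 -> 4*v + z <= 2) and ((not (s = 1)) -> v + z <= 2))) and ((not (2*s <= -7)) -> p + v <= 11)
Before z := 3*p - 6: (2*s <= -7 -> ((s = 1 -> 3*p + 4*v <= 8) and ((not (s = 1)) -> 3*p + v <= 8))) and ((not (2*s <= -7)) -> p + v <= 11)
Before skip: (2*s <= -7 -> ((s = 1 -> 3*p + 4*v <= 8) and ((not (s = 1)) -> 3*p + v <= 8))) and ((not (2*s <= -7)) -> p + v <= 11)
The weakest precondition is (2*s <= -7 -> ((s = 1 -> 3*p + 4*v <= 8) and ((not (s = 1)) -> 3*p + v <= 8))) and ((not (2*s <= -7)) -> p + v <= 11).
Check whether (2*s <= -7 -> ((s = 1 -> 3*p + 4*v <= 8) and ((not (s = 1)) -> 3*p + v <= 8))) and ((not (2*s <= -7)) -> p + v <= 10) implies it.
Every state satisfying the precondition satisfies the weakest precondition: the implication holds.
Answer: valid


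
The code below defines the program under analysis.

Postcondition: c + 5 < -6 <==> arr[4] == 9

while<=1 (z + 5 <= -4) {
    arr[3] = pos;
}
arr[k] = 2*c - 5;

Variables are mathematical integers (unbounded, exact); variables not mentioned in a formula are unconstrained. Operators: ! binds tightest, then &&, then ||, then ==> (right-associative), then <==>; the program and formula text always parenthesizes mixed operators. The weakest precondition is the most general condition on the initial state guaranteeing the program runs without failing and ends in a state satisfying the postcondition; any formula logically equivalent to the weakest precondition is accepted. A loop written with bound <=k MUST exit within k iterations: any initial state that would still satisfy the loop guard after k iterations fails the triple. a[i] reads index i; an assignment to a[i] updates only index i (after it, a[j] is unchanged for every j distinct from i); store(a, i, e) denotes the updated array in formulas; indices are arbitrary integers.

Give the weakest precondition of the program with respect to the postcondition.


Working backward. After the program, the postcondition c + 5 < -6 <==> arr[4] == 9 must hold; in canonical form it is c < -11 <==> arr[4] == 9.
Before arr[k] := 2*c - 5: c < -11 <==> store(arr, k, 2*c - 5)[4] == 9
Before the loop (bound <=1), unroll the exhaustion recursion (WP_0 = exit-now case; WP_j = one more guarded iteration, up to j = 1):
  WP_0: (!(z <= -9)) && (c < -11 <==> store(arr, k, 2*c - 5)[4] == 9)
  WP_1: (z <= -9 ==> ((!(z <= -9)) && (c < -11 <==> store(store(arr, 3, pos), k, 2*c - 5)[4] == 9))) && ((!(z <= -9)) ==> (c < -11 <==> store(arr, k, 2*c - 5)[4] == 9))
So before the loop: (z <= -9 ==> ((!(z <= -9)) && (c < -11 <==> store(store(arr, 3, pos), k, 2*c - 5)[4] == 9))) && ((!(z <= -9)) ==> (c < -11 <==> store(arr, k, 2*c - 5)[4] == 9))
Answer: WP = (z <= -9 ==> ((!(z <= -9)) && (c < -11 <==> store(store(arr, 3, pos), k, 2*c - 5)[4] == 9))) && ((!(z <= -9)) ==> (c < -11 <==> store(arr, k, 2*c - 5)[4] == 9))


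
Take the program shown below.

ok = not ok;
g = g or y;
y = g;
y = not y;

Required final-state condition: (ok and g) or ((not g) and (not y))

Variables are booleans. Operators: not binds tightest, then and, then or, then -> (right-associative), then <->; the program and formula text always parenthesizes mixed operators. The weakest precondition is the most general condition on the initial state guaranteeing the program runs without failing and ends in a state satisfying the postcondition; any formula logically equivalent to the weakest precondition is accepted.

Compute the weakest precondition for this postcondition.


Working backward. After the program, (ok and g) or ((not g) and (not y)) must hold.
Before y := not y: (ok and g) or ((not g) and y)
Before y := g: ok and g
Before g := g or y: ok and (g or y)
Before ok := not ok: (not ok) and (g or y)
Answer: WP = (not ok) and (g or y)


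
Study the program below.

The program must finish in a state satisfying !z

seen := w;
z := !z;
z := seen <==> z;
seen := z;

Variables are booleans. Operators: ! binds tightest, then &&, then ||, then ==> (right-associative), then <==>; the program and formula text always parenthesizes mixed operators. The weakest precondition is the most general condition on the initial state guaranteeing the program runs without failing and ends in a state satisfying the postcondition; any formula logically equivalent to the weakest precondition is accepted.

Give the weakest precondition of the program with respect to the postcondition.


Working backward. After the program, !z must hold.
Before seen := z: !z
Before z := seen <==> z: !(seen <==> z)
Before z := !z: !(seen <==> (!z))
Before seen := w: !(w <==> (!z))
Answer: WP = !(w <==> (!z))


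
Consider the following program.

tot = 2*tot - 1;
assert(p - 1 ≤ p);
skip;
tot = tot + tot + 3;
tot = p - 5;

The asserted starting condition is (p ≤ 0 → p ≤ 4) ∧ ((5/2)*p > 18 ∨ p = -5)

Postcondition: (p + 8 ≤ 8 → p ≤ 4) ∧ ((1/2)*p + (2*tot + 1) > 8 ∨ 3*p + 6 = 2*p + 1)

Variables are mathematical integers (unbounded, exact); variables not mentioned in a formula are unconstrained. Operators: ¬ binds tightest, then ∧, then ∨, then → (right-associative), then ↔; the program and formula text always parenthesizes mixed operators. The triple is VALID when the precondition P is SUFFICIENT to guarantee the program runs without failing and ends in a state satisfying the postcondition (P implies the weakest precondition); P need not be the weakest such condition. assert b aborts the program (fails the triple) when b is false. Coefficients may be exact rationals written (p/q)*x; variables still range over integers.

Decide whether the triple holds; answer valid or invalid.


Working backward. After the program, the postcondition (p + 8 ≤ 8 → p ≤ 4) ∧ ((1/2)*p + (2*tot + 1) > 8 ∨ 3*p + 6 = 2*p + 1) must hold; in canonical form it is (p ≤ 0 → p ≤ 4) ∧ ((1/2)*p + 2*tot > 7 ∨ p = -5).
Before tot := p - 5: (p ≤ 0 → p ≤ 4) ∧ ((5/2)*p > 17 ∨ p = -5)
Before tot := tot + tot + 3: (p ≤ 0 → p ≤ 4) ∧ ((5/2)*p > 17 ∨ p = -5)
Before skip: (p ≤ 0 → p ≤ 4) ∧ ((5/2)*p > 17 ∨ p = -5)
Before assert p - 1 ≤ p: (p ≤ 0 → p ≤ 4) ∧ ((5/2)*p > 17 ∨ p = -5)
Before tot := 2*tot - 1: (p ≤ 0 → p ≤ 4) ∧ ((5/2)*p > 17 ∨ p = -5)
The weakest precondition is (p ≤ 0 → p ≤ 4) ∧ ((5/2)*p > 17 ∨ p = -5).
Check whether (p ≤ 0 → p ≤ 4) ∧ ((5/2)*p > 18 ∨ p = -5) implies it.
Every state satisfying the precondition satisfies the weakest precondition: the implication holds.
Answer: valid


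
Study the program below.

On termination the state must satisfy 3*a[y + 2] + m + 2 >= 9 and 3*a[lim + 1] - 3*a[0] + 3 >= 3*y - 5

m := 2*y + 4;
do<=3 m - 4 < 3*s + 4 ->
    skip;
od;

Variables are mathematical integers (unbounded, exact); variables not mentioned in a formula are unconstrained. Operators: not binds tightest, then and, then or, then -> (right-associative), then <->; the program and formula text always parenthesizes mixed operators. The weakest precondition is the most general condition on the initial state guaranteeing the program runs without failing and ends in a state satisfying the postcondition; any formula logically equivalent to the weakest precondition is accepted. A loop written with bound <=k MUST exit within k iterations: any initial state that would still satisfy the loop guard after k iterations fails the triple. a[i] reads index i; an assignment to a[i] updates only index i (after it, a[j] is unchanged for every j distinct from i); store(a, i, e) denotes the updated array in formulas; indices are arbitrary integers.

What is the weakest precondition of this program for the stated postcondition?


Working backward. After the program, the postcondition 3*a[y + 2] + m + 2 >= 9 and 3*a[lim + 1] - 3*a[0] + 3 >= 3*y - 5 must hold; in canonical form it is 3*a[y + 2] + m >= 7 and 3*a[lim + 1] >= 3*a[0] + 3*y - 8.
Before the loop (bound <=3), unroll the exhaustion recursion (WP_0 = exit-now case; WP_j = one more guarded iteration, up to j = 3):
  WP_0: (not (m < 3*s + 8)) and 3*a[y + 2] + m >= 7 and 3*a[lim + 1] >= 3*a[0] + 3*y - 8
  WP_1: (m < 3*s + 8 -> ((not (m < 3*s + 8)) and 3*a[y + 2] + m >= 7 and 3*a[lim + 1] >= 3*a[0] + 3*y - 8)) and ((not (m < 3*s + 8)) -> (3*a[y + 2] + m >= 7 and 3*a[lim + 1] >= 3*a[0] + 3*y - 8))
  WP_2: (m < 3*s + 8 -> ((m < 3*s + 8 -> ((not (m < 3*s + 8)) and 3*a[y + 2] + m >= 7 and 3*a[lim + 1] >= 3*a[0] + 3*y - 8)) and ((not (m < 3*s + 8)) -> (3*a[y + 2] + m >= 7 and 3*a[lim + 1] >= 3*a[0] + 3*y - 8)))) and ((not (m < 3*s + 8)) -> (3*a[y + 2] + m >= 7 and 3*a[lim + 1] >= 3*a[0] + 3*y - 8))
  WP_3: (m < 3*s + 8 -> ((m < 3*s + 8 -> ((m < 3*s + 8 -> ((not (m < 3*s + 8)) and 3*a[y + 2] + m >= 7 and 3*a[lim + 1] >= 3*a[0] + 3*y - 8)) and ((not (m < 3*s + 8)) -> (3*a[y + 2] + m >= 7 and 3*a[lim + 1] >= 3*a[0] + 3*y - 8)))) and ((not (m < 3*s + 8)) -> (3*a[y + 2] + m >= 7 and 3*a[lim + 1] >= 3*a[0] + 3*y - 8)))) and ((not (m < 3*s + 8)) -> (3*a[y + 2] + m >= 7 and 3*a[lim + 1] >= 3*a[0] + 3*y - 8))
So before the loop: (m < 3*s + 8 -> ((m < 3*s + 8 -> ((m < 3*s + 8 -> ((not (m < 3*s + 8)) and 3*a[y + 2] + m >= 7 and 3*a[lim + 1] >= 3*a[0] + 3*y - 8)) and ((not (m < 3*s + 8)) -> (3*a[y + 2] + m >= 7 and 3*a[lim + 1] >= 3*a[0] + 3*y - 8)))) and ((not (m < 3*s + 8)) -> (3*a[y + 2] + m >= 7 and 3*a[lim + 1] >= 3*a[0] + 3*y - 8)))) and ((not (m < 3*s + 8)) -> (3*a[y + 2] + m >= 7 and 3*a[lim + 1] >= 3*a[0] + 3*y - 8))
Before m := 2*y + 4: (2*y < 3*s + 4 -> ((2*y < 3*s + 4 -> ((2*y < 3*s + 4 -> ((not (2*y < 3*s + 4)) and 3*a[y + 2] + 2*y >= 3 and 3*a[lim + 1] >= 3*a[0] + 3*y - 8)) and ((not (2*y < 3*s + 4)) -> (3*a[y + 2] + 2*y >= 3 and 3*a[lim + 1] >= 3*a[0] + 3*y - 8)))) and ((not (2*y < 3*s + 4)) -> (3*a[y + 2] + 2*y >= 3 and 3*a[lim + 1] >= 3*a[0] + 3*y - 8)))) and ((not (2*y < 3*s + 4)) -> (3*a[y + 2] + 2*y >= 3 and 3*a[lim + 1] >= 3*a[0] + 3*y - 8))
Answer: WP = (2*y < 3*s + 4 -> ((2*y < 3*s + 4 -> ((2*y < 3*s + 4 -> ((not (2*y < 3*s + 4)) and 3*a[y + 2] + 2*y >= 3 and 3*a[lim + 1] >= 3*a[0] + 3*y - 8)) and ((not (2*y < 3*s + 4)) -> (3*a[y + 2] + 2*y >= 3 and 3*a[lim + 1] >= 3*a[0] + 3*y - 8)))) and ((not (2*y < 3*s + 4)) -> (3*a[y + 2] + 2*y >= 3 and 3*a[lim + 1] >= 3*a[0] + 3*y - 8)))) and ((not (2*y < 3*s + 4)) -> (3*a[y + 2] + 2*y >= 3 and 3*a[lim + 1] >= 3*a[0] + 3*y - 8))


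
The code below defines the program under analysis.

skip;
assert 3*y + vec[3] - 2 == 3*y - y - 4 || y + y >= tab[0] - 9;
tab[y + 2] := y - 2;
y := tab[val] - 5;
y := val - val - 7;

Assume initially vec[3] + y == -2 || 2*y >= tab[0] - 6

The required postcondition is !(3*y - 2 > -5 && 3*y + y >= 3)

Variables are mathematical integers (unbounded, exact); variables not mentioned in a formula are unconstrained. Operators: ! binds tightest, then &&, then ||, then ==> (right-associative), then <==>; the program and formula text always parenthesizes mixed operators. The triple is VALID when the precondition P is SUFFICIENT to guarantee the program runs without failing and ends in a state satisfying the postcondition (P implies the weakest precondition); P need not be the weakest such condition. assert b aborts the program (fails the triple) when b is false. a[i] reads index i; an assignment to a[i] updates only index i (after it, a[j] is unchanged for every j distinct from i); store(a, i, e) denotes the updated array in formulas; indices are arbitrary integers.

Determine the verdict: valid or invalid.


Working backward. After the program, the postcondition !(3*y - 2 > -5 && 3*y + y >= 3) must hold; in canonical form it is !(3*y > -3 && 4*y >= 3).
Before y := val - val - 7: true
Before y := tab[val] - 5: true
Before tab[y + 2] := y - 2: true
Before assert 3*y + vec[3] - 2 == 3*y - y - 4 || y + y >= tab[0] - 9: vec[3] + y == -2 || 2*y >= tab[0] - 9
Before skip: vec[3] + y == -2 || 2*y >= tab[0] - 9
The weakest precondition is vec[3] + y == -2 || 2*y >= tab[0] - 9.
Check whether vec[3] + y == -2 || 2*y >= tab[0] - 6 implies it.
Every state satisfying the precondition satisfies the weakest precondition: the implication holds.
Answer: valid


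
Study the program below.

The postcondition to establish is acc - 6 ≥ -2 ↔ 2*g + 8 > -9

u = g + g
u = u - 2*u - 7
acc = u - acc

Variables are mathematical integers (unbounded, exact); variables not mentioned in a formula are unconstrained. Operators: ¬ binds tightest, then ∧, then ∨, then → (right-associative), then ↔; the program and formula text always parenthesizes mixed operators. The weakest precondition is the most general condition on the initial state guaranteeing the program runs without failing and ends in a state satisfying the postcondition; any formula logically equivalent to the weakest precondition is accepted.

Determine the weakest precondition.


Working backward. After the program, the postcondition acc - 6 ≥ -2 ↔ 2*g + 8 > -9 must hold; in canonical form it is acc ≥ 4 ↔ 2*g > -17.
Before acc := u - acc: u ≥ acc + 4 ↔ 2*g > -17
Before u := u - 2*u - 7: acc + u ≤ -11 ↔ 2*g > -17
Before u := g + g: acc + 2*g ≤ -11 ↔ 2*g > -17
Answer: WP = acc + 2*g ≤ -11 ↔ 2*g > -17


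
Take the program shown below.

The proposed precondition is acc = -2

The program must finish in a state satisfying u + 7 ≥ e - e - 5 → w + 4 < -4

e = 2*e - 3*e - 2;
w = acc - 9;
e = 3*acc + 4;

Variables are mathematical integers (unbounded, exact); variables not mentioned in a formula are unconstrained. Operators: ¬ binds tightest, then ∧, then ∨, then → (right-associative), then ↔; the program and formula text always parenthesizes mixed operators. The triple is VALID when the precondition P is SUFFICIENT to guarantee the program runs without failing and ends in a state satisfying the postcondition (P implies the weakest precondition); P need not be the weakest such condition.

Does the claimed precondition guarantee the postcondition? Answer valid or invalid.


Working backward. After the program, the postcondition u + 7 ≥ e - e - 5 → w + 4 < -4 must hold; in canonical form it is u ≥ -12 → w < -8.
Before e := 3*acc + 4: u ≥ -12 → w < -8
Before w := acc - 9: u ≥ -12 → acc < 1
Before e := 2*e - 3*e - 2: u ≥ -12 → acc < 1
The weakest precondition is u ≥ -12 → acc < 1.
Check whether acc = -2 implies it.
Every state satisfying the precondition satisfies the weakest precondition: the implication holds.
Answer: valid


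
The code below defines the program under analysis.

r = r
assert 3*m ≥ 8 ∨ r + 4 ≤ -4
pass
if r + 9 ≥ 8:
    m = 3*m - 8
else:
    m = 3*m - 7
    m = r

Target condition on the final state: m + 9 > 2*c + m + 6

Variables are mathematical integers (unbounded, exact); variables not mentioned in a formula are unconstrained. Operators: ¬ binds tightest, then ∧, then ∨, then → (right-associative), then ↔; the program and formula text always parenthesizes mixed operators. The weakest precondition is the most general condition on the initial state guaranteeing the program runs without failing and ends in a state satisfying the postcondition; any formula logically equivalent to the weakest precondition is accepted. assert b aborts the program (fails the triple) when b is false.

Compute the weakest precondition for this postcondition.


Working backward. After the program, the postcondition m + 9 > 2*c + m + 6 must hold; in canonical form it is 2*c < 3.
Then branch requires 2*c < 3; else branch requires 2*c < 3.
Before the if: (r ≥ -1 → 2*c < 3) ∧ ((¬(r ≥ -1)) → 2*c < 3)
Before skip: (r ≥ -1 → 2*c < 3) ∧ ((¬(r ≥ -1)) → 2*c < 3)
Before assert 3*m ≥ 8 ∨ r + 4 ≤ -4: (3*m ≥ 8 ∨ r ≤ -8) ∧ (r ≥ -1 → 2*c < 3) ∧ ((¬(r ≥ -1)) → 2*c < 3)
Before r := r: (3*m ≥ 8 ∨ r ≤ -8) ∧ (r ≥ -1 → 2*c < 3) ∧ ((¬(r ≥ -1)) → 2*c < 3)
Answer: WP = (3*m ≥ 8 ∨ r ≤ -8) ∧ (r ≥ -1 → 2*c < 3) ∧ ((¬(r ≥ -1)) → 2*c < 3)


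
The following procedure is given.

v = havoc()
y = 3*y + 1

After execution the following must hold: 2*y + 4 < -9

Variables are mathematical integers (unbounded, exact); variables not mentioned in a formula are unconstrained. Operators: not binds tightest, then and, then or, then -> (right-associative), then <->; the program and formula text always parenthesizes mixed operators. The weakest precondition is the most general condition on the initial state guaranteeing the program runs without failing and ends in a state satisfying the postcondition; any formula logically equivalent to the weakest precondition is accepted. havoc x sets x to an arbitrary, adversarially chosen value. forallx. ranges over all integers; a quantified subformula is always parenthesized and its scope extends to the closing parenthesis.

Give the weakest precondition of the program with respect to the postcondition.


Working backward. After the program, the postcondition 2*y + 4 < -9 must hold; in canonical form it is 2*y < -13.
Before y := 3*y + 1: 6*y < -15
Before havoc v: 6*y < -15
Answer: WP = 6*y < -15


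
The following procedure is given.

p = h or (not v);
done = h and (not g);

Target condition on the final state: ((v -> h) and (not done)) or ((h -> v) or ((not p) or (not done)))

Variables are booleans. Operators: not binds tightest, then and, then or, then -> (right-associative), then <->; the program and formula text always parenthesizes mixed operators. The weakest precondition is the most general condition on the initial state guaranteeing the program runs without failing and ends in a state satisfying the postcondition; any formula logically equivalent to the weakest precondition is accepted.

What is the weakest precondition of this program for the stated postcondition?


Working backward. After the program, the postcondition ((v -> h) and (not done)) or ((h -> v) or ((not p) or (not done))) must hold; in canonical form it is ((v -> h) and (not done)) or (h -> v) or (not p) or (not done).
Before done := h and (not g): ((v -> h) and (not (h and (not g)))) or (h -> v) or (not p) or (not (h and (not g)))
Before p := h or (not v): ((v -> h) and (not (h and (not g)))) or (h -> v) or (not (h or (not v))) or (not (h and (not g)))
Answer: WP = ((v -> h) and (not (h and (not g)))) or (h -> v) or (not (h or (not v))) or (not (h and (not g)))
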